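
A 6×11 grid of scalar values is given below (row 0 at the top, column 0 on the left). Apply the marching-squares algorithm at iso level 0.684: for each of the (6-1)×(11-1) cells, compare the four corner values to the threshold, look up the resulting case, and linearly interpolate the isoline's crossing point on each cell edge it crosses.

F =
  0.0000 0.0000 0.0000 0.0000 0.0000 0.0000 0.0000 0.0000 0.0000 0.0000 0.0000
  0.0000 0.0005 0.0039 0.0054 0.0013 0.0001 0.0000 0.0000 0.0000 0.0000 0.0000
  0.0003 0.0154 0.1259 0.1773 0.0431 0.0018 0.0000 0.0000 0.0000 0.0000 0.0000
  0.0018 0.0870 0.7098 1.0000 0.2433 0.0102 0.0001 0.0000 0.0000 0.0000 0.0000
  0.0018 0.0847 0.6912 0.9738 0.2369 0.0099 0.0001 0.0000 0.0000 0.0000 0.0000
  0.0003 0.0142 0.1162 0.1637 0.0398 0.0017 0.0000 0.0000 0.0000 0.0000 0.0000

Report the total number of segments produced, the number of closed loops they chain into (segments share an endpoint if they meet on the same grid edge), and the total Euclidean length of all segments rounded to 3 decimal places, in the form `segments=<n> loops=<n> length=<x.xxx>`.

cell (2,1): code 0100 → (2.956,2.000)–(3.000,1.959)
cell (2,2): code 1100 → (2.616,3.000)–(2.956,2.000)
cell (2,3): code 1000 → (3.000,3.418)–(2.616,3.000)
cell (3,1): code 0110 → (3.000,1.959)–(4.000,1.988)
cell (3,3): code 1001 → (4.000,3.393)–(3.000,3.418)
cell (4,1): code 0010 → (4.000,1.988)–(4.013,2.000)
cell (4,2): code 0011 → (4.013,2.000)–(4.358,3.000)
cell (4,3): code 0001 → (4.358,3.000)–(4.000,3.393)
total: 8 segments, chained into 1 closed loop(s), length Σ = 5.291675

segments=8 loops=1 length=5.292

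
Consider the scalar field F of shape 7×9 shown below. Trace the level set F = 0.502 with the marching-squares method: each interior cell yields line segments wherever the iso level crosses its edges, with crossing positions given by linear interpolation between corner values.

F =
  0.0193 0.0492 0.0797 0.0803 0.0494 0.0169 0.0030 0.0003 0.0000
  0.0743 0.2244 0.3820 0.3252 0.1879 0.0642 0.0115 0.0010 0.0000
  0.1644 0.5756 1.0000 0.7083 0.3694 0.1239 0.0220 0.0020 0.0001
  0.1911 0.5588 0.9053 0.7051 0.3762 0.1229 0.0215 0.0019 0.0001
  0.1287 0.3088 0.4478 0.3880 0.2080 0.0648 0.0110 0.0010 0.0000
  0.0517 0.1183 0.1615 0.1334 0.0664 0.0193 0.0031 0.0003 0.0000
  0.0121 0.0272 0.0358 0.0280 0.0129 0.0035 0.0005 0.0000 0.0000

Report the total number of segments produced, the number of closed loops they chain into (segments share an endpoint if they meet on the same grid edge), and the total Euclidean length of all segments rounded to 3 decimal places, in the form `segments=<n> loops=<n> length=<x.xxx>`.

cell (1,0): code 0100 → (1.790,1.000)–(2.000,0.821)
cell (1,1): code 1100 → (1.194,2.000)–(1.790,1.000)
cell (1,2): code 1100 → (1.461,3.000)–(1.194,2.000)
cell (1,3): code 1000 → (2.000,3.609)–(1.461,3.000)
cell (2,0): code 0110 → (2.000,0.821)–(3.000,0.846)
cell (2,3): code 1001 → (3.000,3.618)–(2.000,3.609)
cell (3,0): code 0010 → (3.000,0.846)–(3.227,1.000)
cell (3,1): code 0011 → (3.227,1.000)–(3.882,2.000)
cell (3,2): code 0011 → (3.882,2.000)–(3.640,3.000)
cell (3,3): code 0001 → (3.640,3.000)–(3.000,3.618)
total: 10 segments, chained into 1 closed loop(s), length Σ = 8.676183

segments=10 loops=1 length=8.676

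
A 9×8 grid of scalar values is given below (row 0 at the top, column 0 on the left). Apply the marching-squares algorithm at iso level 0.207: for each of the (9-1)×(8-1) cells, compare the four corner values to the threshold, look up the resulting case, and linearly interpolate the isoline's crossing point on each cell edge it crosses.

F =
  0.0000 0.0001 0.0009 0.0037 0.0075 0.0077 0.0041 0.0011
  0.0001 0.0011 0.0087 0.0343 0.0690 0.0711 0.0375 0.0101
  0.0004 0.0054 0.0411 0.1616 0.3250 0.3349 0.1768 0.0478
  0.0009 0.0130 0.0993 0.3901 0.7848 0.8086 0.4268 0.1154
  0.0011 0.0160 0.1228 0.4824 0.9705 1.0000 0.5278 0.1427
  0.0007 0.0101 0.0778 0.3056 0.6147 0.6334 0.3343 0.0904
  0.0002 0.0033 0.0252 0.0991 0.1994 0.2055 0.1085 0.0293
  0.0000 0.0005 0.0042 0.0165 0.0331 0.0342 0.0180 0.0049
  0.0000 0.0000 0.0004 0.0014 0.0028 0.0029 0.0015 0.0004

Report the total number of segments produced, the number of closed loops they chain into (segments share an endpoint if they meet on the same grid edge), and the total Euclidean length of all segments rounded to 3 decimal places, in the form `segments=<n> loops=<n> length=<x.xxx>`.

segments=16 loops=1 length=14.255

cell (1,3): code 0100 → (1.539,4.000)–(2.000,3.278)
cell (1,4): code 1100 → (1.515,5.000)–(1.539,4.000)
cell (1,5): code 1000 → (2.000,5.809)–(1.515,5.000)
cell (2,2): code 0100 → (2.199,3.000)–(3.000,2.370)
cell (2,3): code 1110 → (2.000,3.278)–(2.199,3.000)
cell (2,5): code 1101 → (2.121,6.000)–(2.000,5.809)
cell (2,6): code 1000 → (3.000,6.706)–(2.121,6.000)
cell (3,2): code 0110 → (3.000,2.370)–(4.000,2.234)
cell (3,6): code 1001 → (4.000,6.833)–(3.000,6.706)
cell (4,2): code 0110 → (4.000,2.234)–(5.000,2.567)
cell (4,6): code 1001 → (5.000,6.522)–(4.000,6.833)
cell (5,2): code 0010 → (5.000,2.567)–(5.477,3.000)
cell (5,3): code 0011 → (5.477,3.000)–(5.982,4.000)
cell (5,4): code 0011 → (5.982,4.000)–(5.996,5.000)
cell (5,5): code 0011 → (5.996,5.000)–(5.564,6.000)
cell (5,6): code 0001 → (5.564,6.000)–(5.000,6.522)
total: 16 segments, chained into 1 closed loop(s), length Σ = 14.255255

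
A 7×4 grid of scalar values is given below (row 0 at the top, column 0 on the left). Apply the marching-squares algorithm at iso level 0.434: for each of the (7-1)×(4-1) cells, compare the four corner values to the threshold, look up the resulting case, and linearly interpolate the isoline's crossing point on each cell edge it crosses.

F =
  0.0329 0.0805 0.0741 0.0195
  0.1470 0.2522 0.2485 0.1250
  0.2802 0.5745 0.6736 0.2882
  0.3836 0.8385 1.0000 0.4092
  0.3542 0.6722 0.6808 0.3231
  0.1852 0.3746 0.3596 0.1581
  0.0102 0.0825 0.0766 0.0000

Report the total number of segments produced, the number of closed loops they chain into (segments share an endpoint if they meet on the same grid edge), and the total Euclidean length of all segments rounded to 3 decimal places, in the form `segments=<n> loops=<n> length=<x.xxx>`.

cell (1,0): code 0100 → (1.564,1.000)–(2.000,0.523)
cell (1,1): code 1100 → (1.436,2.000)–(1.564,1.000)
cell (1,2): code 1000 → (2.000,2.622)–(1.436,2.000)
cell (2,0): code 0110 → (2.000,0.523)–(3.000,0.111)
cell (2,2): code 1001 → (3.000,2.958)–(2.000,2.622)
cell (3,0): code 0110 → (3.000,0.111)–(4.000,0.251)
cell (3,2): code 1001 → (4.000,2.690)–(3.000,2.958)
cell (4,0): code 0010 → (4.000,0.251)–(4.800,1.000)
cell (4,1): code 0011 → (4.800,1.000)–(4.768,2.000)
cell (4,2): code 0001 → (4.768,2.000)–(4.000,2.690)
total: 10 segments, chained into 1 closed loop(s), length Σ = 9.804794

segments=10 loops=1 length=9.805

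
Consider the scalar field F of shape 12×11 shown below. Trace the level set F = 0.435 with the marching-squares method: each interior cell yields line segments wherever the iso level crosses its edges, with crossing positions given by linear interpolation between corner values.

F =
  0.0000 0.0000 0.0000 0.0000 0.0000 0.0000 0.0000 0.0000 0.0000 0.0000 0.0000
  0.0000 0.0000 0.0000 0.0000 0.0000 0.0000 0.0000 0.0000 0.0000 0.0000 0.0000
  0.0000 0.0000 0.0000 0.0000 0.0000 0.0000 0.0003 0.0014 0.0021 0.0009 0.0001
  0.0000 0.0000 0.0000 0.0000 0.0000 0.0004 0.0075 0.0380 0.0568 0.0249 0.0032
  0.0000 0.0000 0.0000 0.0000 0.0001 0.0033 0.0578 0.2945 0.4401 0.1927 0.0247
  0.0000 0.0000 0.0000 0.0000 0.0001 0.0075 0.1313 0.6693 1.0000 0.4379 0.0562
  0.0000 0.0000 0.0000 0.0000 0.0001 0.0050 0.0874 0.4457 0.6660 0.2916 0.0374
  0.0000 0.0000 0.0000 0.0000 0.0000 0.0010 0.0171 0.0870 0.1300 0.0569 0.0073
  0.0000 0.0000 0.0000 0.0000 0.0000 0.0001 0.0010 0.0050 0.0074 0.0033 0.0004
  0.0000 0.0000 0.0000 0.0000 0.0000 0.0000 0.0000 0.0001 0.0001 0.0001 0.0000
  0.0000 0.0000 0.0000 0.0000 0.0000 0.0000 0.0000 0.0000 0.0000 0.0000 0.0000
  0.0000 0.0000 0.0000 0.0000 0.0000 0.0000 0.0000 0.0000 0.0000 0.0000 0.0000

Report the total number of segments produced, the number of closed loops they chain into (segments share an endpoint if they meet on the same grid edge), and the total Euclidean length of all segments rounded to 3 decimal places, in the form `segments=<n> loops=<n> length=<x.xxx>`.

cell (3,7): code 0100 → (3.987,8.000)–(4.000,7.965)
cell (3,8): code 1000 → (4.000,8.021)–(3.987,8.000)
cell (4,6): code 0100 → (4.375,7.000)–(5.000,6.564)
cell (4,7): code 1110 → (4.000,7.965)–(4.375,7.000)
cell (4,8): code 1101 → (4.988,9.000)–(4.000,8.021)
cell (4,9): code 1000 → (5.000,9.008)–(4.988,9.000)
cell (5,6): code 0110 → (5.000,6.564)–(6.000,6.970)
cell (5,8): code 1011 → (6.000,8.617)–(5.020,9.000)
cell (5,9): code 0001 → (5.020,9.000)–(5.000,9.008)
cell (6,6): code 0010 → (6.000,6.970)–(6.030,7.000)
cell (6,7): code 0011 → (6.030,7.000)–(6.431,8.000)
cell (6,8): code 0001 → (6.431,8.000)–(6.000,8.617)
total: 12 segments, chained into 1 closed loop(s), length Σ = 7.289442

segments=12 loops=1 length=7.289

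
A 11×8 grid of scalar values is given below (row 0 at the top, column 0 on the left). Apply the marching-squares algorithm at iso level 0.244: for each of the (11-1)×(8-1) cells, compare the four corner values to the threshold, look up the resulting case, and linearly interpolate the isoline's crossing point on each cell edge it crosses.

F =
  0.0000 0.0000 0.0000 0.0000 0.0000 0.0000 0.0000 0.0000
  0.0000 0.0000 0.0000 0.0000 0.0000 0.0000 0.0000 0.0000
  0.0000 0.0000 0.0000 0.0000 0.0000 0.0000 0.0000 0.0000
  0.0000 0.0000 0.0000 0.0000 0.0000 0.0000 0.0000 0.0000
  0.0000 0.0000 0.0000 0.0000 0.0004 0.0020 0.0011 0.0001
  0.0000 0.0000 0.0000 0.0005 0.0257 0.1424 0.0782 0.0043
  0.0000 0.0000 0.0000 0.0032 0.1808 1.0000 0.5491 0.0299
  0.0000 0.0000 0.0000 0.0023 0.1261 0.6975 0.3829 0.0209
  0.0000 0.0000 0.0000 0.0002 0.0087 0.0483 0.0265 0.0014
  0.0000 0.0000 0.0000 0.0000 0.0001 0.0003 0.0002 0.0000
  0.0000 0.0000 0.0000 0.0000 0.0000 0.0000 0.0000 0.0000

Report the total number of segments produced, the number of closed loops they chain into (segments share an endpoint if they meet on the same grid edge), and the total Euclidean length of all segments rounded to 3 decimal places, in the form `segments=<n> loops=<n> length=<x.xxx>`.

segments=8 loops=1 length=7.858

cell (5,4): code 0100 → (5.118,5.000)–(6.000,4.077)
cell (5,5): code 1100 → (5.352,6.000)–(5.118,5.000)
cell (5,6): code 1000 → (6.000,6.588)–(5.352,6.000)
cell (6,4): code 0110 → (6.000,4.077)–(7.000,4.206)
cell (6,6): code 1001 → (7.000,6.384)–(6.000,6.588)
cell (7,4): code 0010 → (7.000,4.206)–(7.699,5.000)
cell (7,5): code 0011 → (7.699,5.000)–(7.390,6.000)
cell (7,6): code 0001 → (7.390,6.000)–(7.000,6.384)
total: 8 segments, chained into 1 closed loop(s), length Σ = 7.857558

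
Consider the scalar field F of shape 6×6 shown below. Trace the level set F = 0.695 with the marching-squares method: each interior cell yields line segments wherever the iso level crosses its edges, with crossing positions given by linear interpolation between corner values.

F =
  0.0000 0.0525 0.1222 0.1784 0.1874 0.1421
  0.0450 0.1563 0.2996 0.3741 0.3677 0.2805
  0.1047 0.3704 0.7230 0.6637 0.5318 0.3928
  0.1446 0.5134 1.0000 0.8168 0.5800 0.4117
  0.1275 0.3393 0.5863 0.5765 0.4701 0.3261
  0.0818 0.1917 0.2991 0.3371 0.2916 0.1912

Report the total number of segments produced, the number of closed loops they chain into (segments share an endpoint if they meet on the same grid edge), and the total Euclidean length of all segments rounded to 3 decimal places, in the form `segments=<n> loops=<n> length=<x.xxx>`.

cell (1,1): code 0100 → (1.934,2.000)–(2.000,1.921)
cell (1,2): code 1000 → (2.000,2.472)–(1.934,2.000)
cell (2,1): code 0110 → (2.000,1.921)–(3.000,1.373)
cell (2,2): code 1101 → (2.204,3.000)–(2.000,2.472)
cell (2,3): code 1000 → (3.000,3.514)–(2.204,3.000)
cell (3,1): code 0010 → (3.000,1.373)–(3.737,2.000)
cell (3,2): code 0011 → (3.737,2.000)–(3.507,3.000)
cell (3,3): code 0001 → (3.507,3.000)–(3.000,3.514)
total: 8 segments, chained into 1 closed loop(s), length Σ = 5.949540

segments=8 loops=1 length=5.950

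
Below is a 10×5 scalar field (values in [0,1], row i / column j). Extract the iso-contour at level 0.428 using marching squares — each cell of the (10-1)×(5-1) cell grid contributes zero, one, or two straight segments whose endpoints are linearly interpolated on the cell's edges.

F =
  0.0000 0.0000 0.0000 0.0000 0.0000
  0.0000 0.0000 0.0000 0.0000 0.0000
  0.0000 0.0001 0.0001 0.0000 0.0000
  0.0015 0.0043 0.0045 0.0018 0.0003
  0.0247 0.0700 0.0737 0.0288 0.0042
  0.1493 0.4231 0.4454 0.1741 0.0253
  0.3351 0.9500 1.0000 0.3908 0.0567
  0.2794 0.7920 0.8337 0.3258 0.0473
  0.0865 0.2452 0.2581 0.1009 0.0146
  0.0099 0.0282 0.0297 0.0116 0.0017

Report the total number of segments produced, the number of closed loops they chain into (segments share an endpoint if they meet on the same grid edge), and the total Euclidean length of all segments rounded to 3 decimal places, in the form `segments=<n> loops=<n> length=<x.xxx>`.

segments=10 loops=1 length=8.773

cell (4,1): code 0100 → (4.953,2.000)–(5.000,1.220)
cell (4,2): code 1000 → (5.000,2.064)–(4.953,2.000)
cell (5,0): code 0100 → (5.009,1.000)–(6.000,0.151)
cell (5,1): code 1110 → (5.000,1.220)–(5.009,1.000)
cell (5,2): code 1001 → (6.000,2.939)–(5.000,2.064)
cell (6,0): code 0110 → (6.000,0.151)–(7.000,0.290)
cell (6,2): code 1001 → (7.000,2.799)–(6.000,2.939)
cell (7,0): code 0010 → (7.000,0.290)–(7.666,1.000)
cell (7,1): code 0011 → (7.666,1.000)–(7.705,2.000)
cell (7,2): code 0001 → (7.705,2.000)–(7.000,2.799)
total: 10 segments, chained into 1 closed loop(s), length Σ = 8.773060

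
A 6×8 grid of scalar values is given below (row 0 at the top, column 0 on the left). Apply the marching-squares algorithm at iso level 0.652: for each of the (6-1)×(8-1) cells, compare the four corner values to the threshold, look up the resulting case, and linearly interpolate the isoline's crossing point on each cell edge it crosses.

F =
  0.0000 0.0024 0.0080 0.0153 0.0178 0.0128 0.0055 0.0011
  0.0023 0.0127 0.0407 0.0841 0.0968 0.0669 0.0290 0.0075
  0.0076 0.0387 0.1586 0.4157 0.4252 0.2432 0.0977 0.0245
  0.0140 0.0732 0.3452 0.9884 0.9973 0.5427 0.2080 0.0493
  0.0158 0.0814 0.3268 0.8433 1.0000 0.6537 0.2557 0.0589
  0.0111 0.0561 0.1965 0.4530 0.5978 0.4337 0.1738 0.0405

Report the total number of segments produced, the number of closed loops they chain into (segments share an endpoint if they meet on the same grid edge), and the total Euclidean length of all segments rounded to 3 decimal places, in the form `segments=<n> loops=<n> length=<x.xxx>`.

cell (2,2): code 0100 → (2.413,3.000)–(3.000,2.477)
cell (2,3): code 1100 → (2.396,4.000)–(2.413,3.000)
cell (2,4): code 1000 → (3.000,4.760)–(2.396,4.000)
cell (3,2): code 0110 → (3.000,2.477)–(4.000,2.630)
cell (3,4): code 1101 → (3.985,5.000)–(3.000,4.760)
cell (3,5): code 1000 → (4.000,5.004)–(3.985,5.000)
cell (4,2): code 0010 → (4.000,2.630)–(4.490,3.000)
cell (4,3): code 0011 → (4.490,3.000)–(4.865,4.000)
cell (4,4): code 0011 → (4.865,4.000)–(4.008,5.000)
cell (4,5): code 0001 → (4.008,5.000)–(4.000,5.004)
total: 10 segments, chained into 1 closed loop(s), length Σ = 7.806416

segments=10 loops=1 length=7.806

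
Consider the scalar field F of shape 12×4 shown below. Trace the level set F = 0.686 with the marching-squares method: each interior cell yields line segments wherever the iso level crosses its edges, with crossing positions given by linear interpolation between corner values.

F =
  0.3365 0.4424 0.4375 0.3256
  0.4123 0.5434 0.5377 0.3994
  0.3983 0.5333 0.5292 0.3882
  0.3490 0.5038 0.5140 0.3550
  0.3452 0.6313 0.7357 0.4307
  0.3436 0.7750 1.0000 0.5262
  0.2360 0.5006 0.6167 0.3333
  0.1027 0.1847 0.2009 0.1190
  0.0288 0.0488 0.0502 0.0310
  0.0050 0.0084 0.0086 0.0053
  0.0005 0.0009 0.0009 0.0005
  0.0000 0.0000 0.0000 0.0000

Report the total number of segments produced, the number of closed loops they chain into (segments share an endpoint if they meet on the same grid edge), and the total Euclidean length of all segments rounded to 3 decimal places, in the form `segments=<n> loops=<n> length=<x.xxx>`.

cell (3,1): code 0100 → (3.776,2.000)–(4.000,1.524)
cell (3,2): code 1000 → (4.000,2.163)–(3.776,2.000)
cell (4,0): code 0100 → (4.381,1.000)–(5.000,0.794)
cell (4,1): code 1110 → (4.000,1.524)–(4.381,1.000)
cell (4,2): code 1001 → (5.000,2.663)–(4.000,2.163)
cell (5,0): code 0010 → (5.000,0.794)–(5.324,1.000)
cell (5,1): code 0011 → (5.324,1.000)–(5.819,2.000)
cell (5,2): code 0001 → (5.819,2.000)–(5.000,2.663)
total: 8 segments, chained into 1 closed loop(s), length Σ = 5.775547

segments=8 loops=1 length=5.776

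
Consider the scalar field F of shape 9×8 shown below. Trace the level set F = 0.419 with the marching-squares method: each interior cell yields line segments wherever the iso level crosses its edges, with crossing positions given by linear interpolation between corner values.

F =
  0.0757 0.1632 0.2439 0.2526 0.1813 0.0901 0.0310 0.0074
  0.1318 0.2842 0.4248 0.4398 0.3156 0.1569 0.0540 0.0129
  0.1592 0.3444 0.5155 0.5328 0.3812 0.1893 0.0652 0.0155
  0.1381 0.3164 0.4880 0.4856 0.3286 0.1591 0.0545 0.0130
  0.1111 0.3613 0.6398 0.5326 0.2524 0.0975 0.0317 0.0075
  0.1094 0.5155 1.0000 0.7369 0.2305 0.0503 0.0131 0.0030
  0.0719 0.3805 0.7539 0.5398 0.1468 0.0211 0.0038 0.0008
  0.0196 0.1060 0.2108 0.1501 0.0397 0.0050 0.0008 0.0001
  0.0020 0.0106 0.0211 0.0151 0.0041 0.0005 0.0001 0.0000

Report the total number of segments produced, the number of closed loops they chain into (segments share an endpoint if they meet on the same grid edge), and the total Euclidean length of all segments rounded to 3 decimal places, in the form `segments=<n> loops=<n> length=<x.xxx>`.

cell (0,1): code 0100 → (0.968,2.000)–(1.000,1.959)
cell (0,2): code 1100 → (0.889,3.000)–(0.968,2.000)
cell (0,3): code 1000 → (1.000,3.167)–(0.889,3.000)
cell (1,1): code 0110 → (1.000,1.959)–(2.000,1.436)
cell (1,3): code 1001 → (2.000,3.751)–(1.000,3.167)
cell (2,1): code 0110 → (2.000,1.436)–(3.000,1.598)
cell (2,3): code 1001 → (3.000,3.424)–(2.000,3.751)
cell (3,1): code 0110 → (3.000,1.598)–(4.000,1.207)
cell (3,3): code 1001 → (4.000,3.405)–(3.000,3.424)
cell (4,0): code 0100 → (4.374,1.000)–(5.000,0.762)
cell (4,1): code 1110 → (4.000,1.207)–(4.374,1.000)
cell (4,3): code 1001 → (5.000,3.628)–(4.000,3.405)
cell (5,0): code 0010 → (5.000,0.762)–(5.715,1.000)
cell (5,1): code 0111 → (5.715,1.000)–(6.000,1.103)
cell (5,3): code 1001 → (6.000,3.307)–(5.000,3.628)
cell (6,1): code 0010 → (6.000,1.103)–(6.617,2.000)
cell (6,2): code 0011 → (6.617,2.000)–(6.310,3.000)
cell (6,3): code 0001 → (6.310,3.000)–(6.000,3.307)
total: 18 segments, chained into 1 closed loop(s), length Σ = 14.480197

segments=18 loops=1 length=14.480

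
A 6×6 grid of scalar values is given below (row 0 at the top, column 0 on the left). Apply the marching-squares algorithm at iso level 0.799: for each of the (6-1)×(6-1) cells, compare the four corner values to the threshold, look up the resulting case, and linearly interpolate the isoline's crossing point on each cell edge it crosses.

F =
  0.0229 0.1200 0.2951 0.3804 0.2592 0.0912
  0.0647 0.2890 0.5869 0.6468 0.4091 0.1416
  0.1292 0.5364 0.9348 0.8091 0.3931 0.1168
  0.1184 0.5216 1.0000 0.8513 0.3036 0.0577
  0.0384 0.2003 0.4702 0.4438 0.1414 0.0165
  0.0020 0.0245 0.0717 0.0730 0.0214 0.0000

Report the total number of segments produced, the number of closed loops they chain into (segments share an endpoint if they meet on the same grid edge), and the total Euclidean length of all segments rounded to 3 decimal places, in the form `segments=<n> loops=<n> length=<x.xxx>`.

cell (1,1): code 0100 → (1.610,2.000)–(2.000,1.659)
cell (1,2): code 1100 → (1.938,3.000)–(1.610,2.000)
cell (1,3): code 1000 → (2.000,3.024)–(1.938,3.000)
cell (2,1): code 0110 → (2.000,1.659)–(3.000,1.580)
cell (2,3): code 1001 → (3.000,3.095)–(2.000,3.024)
cell (3,1): code 0010 → (3.000,1.580)–(3.379,2.000)
cell (3,2): code 0011 → (3.379,2.000)–(3.128,3.000)
cell (3,3): code 0001 → (3.128,3.000)–(3.000,3.095)
total: 8 segments, chained into 1 closed loop(s), length Σ = 5.400239

segments=8 loops=1 length=5.400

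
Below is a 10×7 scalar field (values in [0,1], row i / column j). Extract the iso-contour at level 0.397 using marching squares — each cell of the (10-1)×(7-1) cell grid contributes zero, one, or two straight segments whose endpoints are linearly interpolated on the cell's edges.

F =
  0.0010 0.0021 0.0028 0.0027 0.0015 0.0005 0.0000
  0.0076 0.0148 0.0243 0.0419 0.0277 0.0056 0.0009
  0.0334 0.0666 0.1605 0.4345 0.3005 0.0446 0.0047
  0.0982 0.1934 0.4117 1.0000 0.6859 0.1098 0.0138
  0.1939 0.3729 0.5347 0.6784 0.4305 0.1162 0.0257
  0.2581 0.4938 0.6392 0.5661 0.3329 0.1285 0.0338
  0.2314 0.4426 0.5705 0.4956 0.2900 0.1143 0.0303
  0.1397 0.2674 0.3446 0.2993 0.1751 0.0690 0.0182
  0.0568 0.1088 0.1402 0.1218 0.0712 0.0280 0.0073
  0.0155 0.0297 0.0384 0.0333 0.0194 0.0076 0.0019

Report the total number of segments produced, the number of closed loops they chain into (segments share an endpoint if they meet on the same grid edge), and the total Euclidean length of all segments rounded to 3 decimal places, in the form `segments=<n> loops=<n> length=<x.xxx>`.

cell (1,2): code 0100 → (1.904,3.000)–(2.000,2.863)
cell (1,3): code 1000 → (2.000,3.280)–(1.904,3.000)
cell (2,1): code 0100 → (2.941,2.000)–(3.000,1.933)
cell (2,2): code 1110 → (2.000,2.863)–(2.941,2.000)
cell (2,3): code 1101 → (2.250,4.000)–(2.000,3.280)
cell (2,4): code 1000 → (3.000,4.501)–(2.250,4.000)
cell (3,1): code 0110 → (3.000,1.933)–(4.000,1.149)
cell (3,4): code 1001 → (4.000,4.107)–(3.000,4.501)
cell (4,0): code 0100 → (4.199,1.000)–(5.000,0.589)
cell (4,1): code 1110 → (4.000,1.149)–(4.199,1.000)
cell (4,3): code 1011 → (5.000,3.725)–(4.343,4.000)
cell (4,4): code 0001 → (4.343,4.000)–(4.000,4.107)
cell (5,0): code 0110 → (5.000,0.589)–(6.000,0.784)
cell (5,3): code 1001 → (6.000,3.480)–(5.000,3.725)
cell (6,0): code 0010 → (6.000,0.784)–(6.260,1.000)
cell (6,1): code 0011 → (6.260,1.000)–(6.768,2.000)
cell (6,2): code 0011 → (6.768,2.000)–(6.502,3.000)
cell (6,3): code 0001 → (6.502,3.000)–(6.000,3.480)
total: 18 segments, chained into 1 closed loop(s), length Σ = 13.296487

segments=18 loops=1 length=13.296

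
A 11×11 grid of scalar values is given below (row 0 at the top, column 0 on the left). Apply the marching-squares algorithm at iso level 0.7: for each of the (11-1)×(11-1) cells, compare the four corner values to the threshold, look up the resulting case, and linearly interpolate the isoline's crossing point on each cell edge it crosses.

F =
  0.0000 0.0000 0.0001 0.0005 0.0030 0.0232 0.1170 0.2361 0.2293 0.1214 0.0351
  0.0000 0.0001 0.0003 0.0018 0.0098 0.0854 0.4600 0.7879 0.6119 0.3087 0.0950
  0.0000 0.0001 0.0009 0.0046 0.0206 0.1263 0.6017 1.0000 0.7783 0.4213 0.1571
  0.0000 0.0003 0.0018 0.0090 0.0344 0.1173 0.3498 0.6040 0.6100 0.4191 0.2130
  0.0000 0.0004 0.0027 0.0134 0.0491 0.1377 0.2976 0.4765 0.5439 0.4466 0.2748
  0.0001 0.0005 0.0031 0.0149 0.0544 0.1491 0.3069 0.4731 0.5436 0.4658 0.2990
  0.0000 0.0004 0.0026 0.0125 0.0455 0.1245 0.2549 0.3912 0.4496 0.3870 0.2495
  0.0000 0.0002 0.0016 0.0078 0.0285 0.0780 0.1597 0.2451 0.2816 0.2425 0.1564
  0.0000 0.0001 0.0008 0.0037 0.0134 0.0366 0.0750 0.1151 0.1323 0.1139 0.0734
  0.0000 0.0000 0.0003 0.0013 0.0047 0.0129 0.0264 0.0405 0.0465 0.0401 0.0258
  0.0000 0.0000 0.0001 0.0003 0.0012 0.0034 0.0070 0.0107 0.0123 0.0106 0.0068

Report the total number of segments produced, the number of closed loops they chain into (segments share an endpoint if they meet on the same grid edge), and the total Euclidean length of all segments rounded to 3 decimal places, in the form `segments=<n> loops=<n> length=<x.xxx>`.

cell (0,6): code 0100 → (0.841,7.000)–(1.000,6.732)
cell (0,7): code 1000 → (1.000,7.499)–(0.841,7.000)
cell (1,6): code 0110 → (1.000,6.732)–(2.000,6.247)
cell (1,7): code 1101 → (1.529,8.000)–(1.000,7.499)
cell (1,8): code 1000 → (2.000,8.219)–(1.529,8.000)
cell (2,6): code 0010 → (2.000,6.247)–(2.758,7.000)
cell (2,7): code 0011 → (2.758,7.000)–(2.465,8.000)
cell (2,8): code 0001 → (2.465,8.000)–(2.000,8.219)
total: 8 segments, chained into 1 closed loop(s), length Σ = 5.819775

segments=8 loops=1 length=5.820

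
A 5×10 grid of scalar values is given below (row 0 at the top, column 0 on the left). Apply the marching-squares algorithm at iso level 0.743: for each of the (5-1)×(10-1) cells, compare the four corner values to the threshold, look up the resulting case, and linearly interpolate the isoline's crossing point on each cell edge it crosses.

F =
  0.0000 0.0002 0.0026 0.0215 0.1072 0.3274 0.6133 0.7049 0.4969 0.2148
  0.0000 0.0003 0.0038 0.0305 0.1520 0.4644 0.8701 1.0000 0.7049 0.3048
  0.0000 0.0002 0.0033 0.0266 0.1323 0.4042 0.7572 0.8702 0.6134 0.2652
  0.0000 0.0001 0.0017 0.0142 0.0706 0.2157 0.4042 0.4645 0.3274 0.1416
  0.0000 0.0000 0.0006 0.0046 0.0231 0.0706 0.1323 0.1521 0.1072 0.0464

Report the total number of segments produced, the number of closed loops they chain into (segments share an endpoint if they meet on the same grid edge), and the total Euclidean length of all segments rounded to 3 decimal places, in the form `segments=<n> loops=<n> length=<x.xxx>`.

cell (0,5): code 0100 → (0.505,6.000)–(1.000,5.687)
cell (0,6): code 1100 → (0.129,7.000)–(0.505,6.000)
cell (0,7): code 1000 → (1.000,7.871)–(0.129,7.000)
cell (1,5): code 0110 → (1.000,5.687)–(2.000,5.960)
cell (1,7): code 1001 → (2.000,7.495)–(1.000,7.871)
cell (2,5): code 0010 → (2.000,5.960)–(2.040,6.000)
cell (2,6): code 0011 → (2.040,6.000)–(2.314,7.000)
cell (2,7): code 0001 → (2.314,7.000)–(2.000,7.495)
total: 8 segments, chained into 1 closed loop(s), length Σ = 6.670310

segments=8 loops=1 length=6.670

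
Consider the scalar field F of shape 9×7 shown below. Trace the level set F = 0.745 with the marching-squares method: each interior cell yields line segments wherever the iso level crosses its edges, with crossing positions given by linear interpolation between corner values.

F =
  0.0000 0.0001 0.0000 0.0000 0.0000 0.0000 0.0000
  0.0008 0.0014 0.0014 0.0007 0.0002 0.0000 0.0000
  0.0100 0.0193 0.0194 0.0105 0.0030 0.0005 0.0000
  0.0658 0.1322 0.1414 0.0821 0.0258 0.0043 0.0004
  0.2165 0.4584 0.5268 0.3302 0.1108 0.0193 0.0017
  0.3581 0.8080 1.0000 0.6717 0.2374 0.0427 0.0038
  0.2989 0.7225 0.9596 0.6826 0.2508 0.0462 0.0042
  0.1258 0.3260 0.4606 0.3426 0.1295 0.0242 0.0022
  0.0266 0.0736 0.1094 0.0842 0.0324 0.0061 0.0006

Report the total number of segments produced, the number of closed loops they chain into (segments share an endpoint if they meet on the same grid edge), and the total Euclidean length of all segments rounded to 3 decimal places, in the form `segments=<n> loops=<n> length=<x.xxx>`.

cell (4,0): code 0100 → (4.820,1.000)–(5.000,0.860)
cell (4,1): code 1100 → (4.461,2.000)–(4.820,1.000)
cell (4,2): code 1000 → (5.000,2.777)–(4.461,2.000)
cell (5,0): code 0010 → (5.000,0.860)–(5.737,1.000)
cell (5,1): code 0111 → (5.737,1.000)–(6.000,1.095)
cell (5,2): code 1001 → (6.000,2.775)–(5.000,2.777)
cell (6,1): code 0010 → (6.000,1.095)–(6.430,2.000)
cell (6,2): code 0001 → (6.430,2.000)–(6.000,2.775)
total: 8 segments, chained into 1 closed loop(s), length Σ = 6.153903

segments=8 loops=1 length=6.154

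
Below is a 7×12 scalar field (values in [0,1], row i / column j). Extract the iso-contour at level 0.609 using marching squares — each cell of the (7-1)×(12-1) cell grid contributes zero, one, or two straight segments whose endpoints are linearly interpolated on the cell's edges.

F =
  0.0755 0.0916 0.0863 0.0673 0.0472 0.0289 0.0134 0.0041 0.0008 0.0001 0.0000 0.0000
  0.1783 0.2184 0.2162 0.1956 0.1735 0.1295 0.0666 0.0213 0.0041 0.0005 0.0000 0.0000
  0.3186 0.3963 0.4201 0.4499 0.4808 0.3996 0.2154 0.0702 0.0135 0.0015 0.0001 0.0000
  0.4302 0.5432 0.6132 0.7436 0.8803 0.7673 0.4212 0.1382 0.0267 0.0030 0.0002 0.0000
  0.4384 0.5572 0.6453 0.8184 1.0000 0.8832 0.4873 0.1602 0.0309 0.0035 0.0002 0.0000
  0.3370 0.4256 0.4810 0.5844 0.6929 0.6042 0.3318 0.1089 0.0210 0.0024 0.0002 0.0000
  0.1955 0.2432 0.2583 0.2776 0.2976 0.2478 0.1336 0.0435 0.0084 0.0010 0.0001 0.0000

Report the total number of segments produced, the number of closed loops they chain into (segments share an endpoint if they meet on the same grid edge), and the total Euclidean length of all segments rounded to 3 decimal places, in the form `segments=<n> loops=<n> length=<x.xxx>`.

cell (2,1): code 0100 → (2.978,2.000)–(3.000,1.940)
cell (2,2): code 1100 → (2.542,3.000)–(2.978,2.000)
cell (2,3): code 1100 → (2.321,4.000)–(2.542,3.000)
cell (2,4): code 1100 → (2.569,5.000)–(2.321,4.000)
cell (2,5): code 1000 → (3.000,5.457)–(2.569,5.000)
cell (3,1): code 0110 → (3.000,1.940)–(4.000,1.588)
cell (3,5): code 1001 → (4.000,5.693)–(3.000,5.457)
cell (4,1): code 0010 → (4.000,1.588)–(4.221,2.000)
cell (4,2): code 0011 → (4.221,2.000)–(4.895,3.000)
cell (4,3): code 0111 → (4.895,3.000)–(5.000,3.227)
cell (4,4): code 1011 → (5.000,4.946)–(4.983,5.000)
cell (4,5): code 0001 → (4.983,5.000)–(4.000,5.693)
cell (5,3): code 0010 → (5.000,3.227)–(5.212,4.000)
cell (5,4): code 0001 → (5.212,4.000)–(5.000,4.946)
total: 14 segments, chained into 1 closed loop(s), length Σ = 10.878768

segments=14 loops=1 length=10.879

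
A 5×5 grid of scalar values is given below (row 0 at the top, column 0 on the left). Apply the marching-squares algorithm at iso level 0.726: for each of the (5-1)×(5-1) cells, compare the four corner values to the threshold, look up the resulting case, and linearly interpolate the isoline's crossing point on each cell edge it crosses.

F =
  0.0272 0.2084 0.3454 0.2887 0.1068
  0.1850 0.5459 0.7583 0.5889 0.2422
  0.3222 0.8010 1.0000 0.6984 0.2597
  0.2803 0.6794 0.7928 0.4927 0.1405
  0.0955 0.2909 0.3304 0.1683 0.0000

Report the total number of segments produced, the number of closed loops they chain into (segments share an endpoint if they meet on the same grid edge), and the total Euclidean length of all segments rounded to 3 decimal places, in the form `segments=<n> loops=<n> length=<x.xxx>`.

cell (0,1): code 0100 → (0.922,2.000)–(1.000,1.848)
cell (0,2): code 1000 → (1.000,2.191)–(0.922,2.000)
cell (1,0): code 0100 → (1.706,1.000)–(2.000,0.843)
cell (1,1): code 1110 → (1.000,1.848)–(1.706,1.000)
cell (1,2): code 1001 → (2.000,2.908)–(1.000,2.191)
cell (2,0): code 0010 → (2.000,0.843)–(2.617,1.000)
cell (2,1): code 0111 → (2.617,1.000)–(3.000,1.411)
cell (2,2): code 1001 → (3.000,2.223)–(2.000,2.908)
cell (3,1): code 0010 → (3.000,1.411)–(3.144,2.000)
cell (3,2): code 0001 → (3.144,2.000)–(3.000,2.223)
total: 10 segments, chained into 1 closed loop(s), length Σ = 6.327319

segments=10 loops=1 length=6.327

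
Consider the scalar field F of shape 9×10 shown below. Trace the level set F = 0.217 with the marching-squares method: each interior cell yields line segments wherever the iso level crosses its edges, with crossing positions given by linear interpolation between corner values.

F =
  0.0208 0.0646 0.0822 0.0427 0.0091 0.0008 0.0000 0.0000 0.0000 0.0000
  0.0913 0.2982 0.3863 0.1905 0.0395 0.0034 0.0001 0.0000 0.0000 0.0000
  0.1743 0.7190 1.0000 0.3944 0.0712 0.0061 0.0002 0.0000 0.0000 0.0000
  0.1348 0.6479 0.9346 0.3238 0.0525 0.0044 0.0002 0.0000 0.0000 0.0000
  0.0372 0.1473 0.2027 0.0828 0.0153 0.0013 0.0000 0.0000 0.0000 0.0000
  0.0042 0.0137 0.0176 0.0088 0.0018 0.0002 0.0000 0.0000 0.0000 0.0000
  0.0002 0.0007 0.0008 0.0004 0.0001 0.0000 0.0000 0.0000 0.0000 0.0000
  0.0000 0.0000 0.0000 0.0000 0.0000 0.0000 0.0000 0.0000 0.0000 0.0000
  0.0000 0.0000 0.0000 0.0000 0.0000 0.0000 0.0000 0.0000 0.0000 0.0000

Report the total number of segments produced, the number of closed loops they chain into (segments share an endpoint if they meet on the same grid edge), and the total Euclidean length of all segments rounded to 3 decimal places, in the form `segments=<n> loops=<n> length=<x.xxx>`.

cell (0,0): code 0100 → (0.652,1.000)–(1.000,0.608)
cell (0,1): code 1100 → (0.443,2.000)–(0.652,1.000)
cell (0,2): code 1000 → (1.000,2.865)–(0.443,2.000)
cell (1,0): code 0110 → (1.000,0.608)–(2.000,0.078)
cell (1,2): code 1101 → (1.130,3.000)–(1.000,2.865)
cell (1,3): code 1000 → (2.000,3.549)–(1.130,3.000)
cell (2,0): code 0110 → (2.000,0.078)–(3.000,0.160)
cell (2,3): code 1001 → (3.000,3.394)–(2.000,3.549)
cell (3,0): code 0010 → (3.000,0.160)–(3.861,1.000)
cell (3,1): code 0011 → (3.861,1.000)–(3.980,2.000)
cell (3,2): code 0011 → (3.980,2.000)–(3.443,3.000)
cell (3,3): code 0001 → (3.443,3.000)–(3.000,3.394)
total: 12 segments, chained into 1 closed loop(s), length Σ = 10.874983

segments=12 loops=1 length=10.875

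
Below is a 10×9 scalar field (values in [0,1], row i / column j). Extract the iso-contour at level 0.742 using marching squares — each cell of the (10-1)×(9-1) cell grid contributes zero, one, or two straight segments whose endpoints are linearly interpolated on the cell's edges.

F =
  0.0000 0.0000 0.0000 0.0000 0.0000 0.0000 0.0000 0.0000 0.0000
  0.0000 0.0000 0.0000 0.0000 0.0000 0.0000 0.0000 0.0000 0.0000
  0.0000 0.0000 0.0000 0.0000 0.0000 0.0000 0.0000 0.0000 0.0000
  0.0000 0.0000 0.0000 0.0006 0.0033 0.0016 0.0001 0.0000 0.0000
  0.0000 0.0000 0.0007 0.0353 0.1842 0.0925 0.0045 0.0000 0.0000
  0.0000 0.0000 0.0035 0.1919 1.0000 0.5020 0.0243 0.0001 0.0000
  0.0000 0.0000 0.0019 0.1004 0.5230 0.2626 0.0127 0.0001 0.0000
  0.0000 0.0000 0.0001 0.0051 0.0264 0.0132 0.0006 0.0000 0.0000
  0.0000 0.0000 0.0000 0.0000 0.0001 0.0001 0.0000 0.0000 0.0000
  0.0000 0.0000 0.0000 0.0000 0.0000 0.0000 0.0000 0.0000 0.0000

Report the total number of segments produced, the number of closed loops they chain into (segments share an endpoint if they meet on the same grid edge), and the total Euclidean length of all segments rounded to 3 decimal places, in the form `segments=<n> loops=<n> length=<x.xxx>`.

segments=4 loops=1 length=2.433

cell (4,3): code 0100 → (4.684,4.000)–(5.000,3.681)
cell (4,4): code 1000 → (5.000,4.518)–(4.684,4.000)
cell (5,3): code 0010 → (5.000,3.681)–(5.541,4.000)
cell (5,4): code 0001 → (5.541,4.000)–(5.000,4.518)
total: 4 segments, chained into 1 closed loop(s), length Σ = 2.433404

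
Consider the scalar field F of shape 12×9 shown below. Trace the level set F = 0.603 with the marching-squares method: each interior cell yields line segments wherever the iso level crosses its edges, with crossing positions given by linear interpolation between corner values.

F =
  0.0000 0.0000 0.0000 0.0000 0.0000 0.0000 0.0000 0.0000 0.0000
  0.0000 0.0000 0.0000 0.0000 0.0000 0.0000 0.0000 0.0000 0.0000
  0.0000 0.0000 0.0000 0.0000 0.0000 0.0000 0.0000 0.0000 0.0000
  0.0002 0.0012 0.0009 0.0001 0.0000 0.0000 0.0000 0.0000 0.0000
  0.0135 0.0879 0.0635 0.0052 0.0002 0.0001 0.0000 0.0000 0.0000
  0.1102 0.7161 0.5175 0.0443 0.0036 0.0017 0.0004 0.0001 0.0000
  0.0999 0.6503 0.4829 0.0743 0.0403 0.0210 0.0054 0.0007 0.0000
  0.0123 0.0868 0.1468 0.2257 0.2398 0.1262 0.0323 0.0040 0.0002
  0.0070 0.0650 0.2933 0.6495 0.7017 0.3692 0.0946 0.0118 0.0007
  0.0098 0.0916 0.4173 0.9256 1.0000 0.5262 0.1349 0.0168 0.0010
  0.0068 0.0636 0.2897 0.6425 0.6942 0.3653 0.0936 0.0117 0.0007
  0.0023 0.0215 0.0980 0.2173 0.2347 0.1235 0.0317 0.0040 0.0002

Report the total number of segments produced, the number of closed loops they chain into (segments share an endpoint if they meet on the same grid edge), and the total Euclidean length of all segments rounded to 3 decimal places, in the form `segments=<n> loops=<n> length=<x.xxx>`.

cell (4,0): code 0100 → (4.820,1.000)–(5.000,0.813)
cell (4,1): code 1000 → (5.000,1.569)–(4.820,1.000)
cell (5,0): code 0110 → (5.000,0.813)–(6.000,0.914)
cell (5,1): code 1001 → (6.000,1.283)–(5.000,1.569)
cell (6,0): code 0010 → (6.000,0.914)–(6.084,1.000)
cell (6,1): code 0001 → (6.084,1.000)–(6.000,1.283)
cell (7,2): code 0100 → (7.890,3.000)–(8.000,2.869)
cell (7,3): code 1100 → (7.786,4.000)–(7.890,3.000)
cell (7,4): code 1000 → (8.000,4.297)–(7.786,4.000)
cell (8,2): code 0110 → (8.000,2.869)–(9.000,2.365)
cell (8,4): code 1001 → (9.000,4.838)–(8.000,4.297)
cell (9,2): code 0110 → (9.000,2.365)–(10.000,2.888)
cell (9,4): code 1001 → (10.000,4.277)–(9.000,4.838)
cell (10,2): code 0010 → (10.000,2.888)–(10.093,3.000)
cell (10,3): code 0011 → (10.093,3.000)–(10.198,4.000)
cell (10,4): code 0001 → (10.198,4.000)–(10.000,4.277)
total: 16 segments, chained into 2 closed loop(s), length Σ = 10.882295

segments=16 loops=2 length=10.882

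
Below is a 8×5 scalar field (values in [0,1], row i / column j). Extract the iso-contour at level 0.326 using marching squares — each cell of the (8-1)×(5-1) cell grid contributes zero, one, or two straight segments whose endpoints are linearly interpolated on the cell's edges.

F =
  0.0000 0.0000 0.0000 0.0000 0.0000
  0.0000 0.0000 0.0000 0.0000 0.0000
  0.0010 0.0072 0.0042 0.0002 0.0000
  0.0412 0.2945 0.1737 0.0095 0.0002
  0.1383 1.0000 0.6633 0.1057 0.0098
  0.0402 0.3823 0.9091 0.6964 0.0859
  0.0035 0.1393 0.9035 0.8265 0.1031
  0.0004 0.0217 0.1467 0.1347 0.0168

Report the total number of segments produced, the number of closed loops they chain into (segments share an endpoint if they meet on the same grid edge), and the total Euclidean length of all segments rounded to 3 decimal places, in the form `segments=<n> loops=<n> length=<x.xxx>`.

cell (3,0): code 0100 → (3.045,1.000)–(4.000,0.218)
cell (3,1): code 1100 → (3.311,2.000)–(3.045,1.000)
cell (3,2): code 1000 → (4.000,2.605)–(3.311,2.000)
cell (4,0): code 0110 → (4.000,0.218)–(5.000,0.835)
cell (4,2): code 1101 → (4.373,3.000)–(4.000,2.605)
cell (4,3): code 1000 → (5.000,3.607)–(4.373,3.000)
cell (5,0): code 0010 → (5.000,0.835)–(5.232,1.000)
cell (5,1): code 0111 → (5.232,1.000)–(6.000,1.244)
cell (5,3): code 1001 → (6.000,3.692)–(5.000,3.607)
cell (6,1): code 0010 → (6.000,1.244)–(6.763,2.000)
cell (6,2): code 0011 → (6.763,2.000)–(6.723,3.000)
cell (6,3): code 0001 → (6.723,3.000)–(6.000,3.692)
total: 12 segments, chained into 1 closed loop(s), length Σ = 10.947383

segments=12 loops=1 length=10.947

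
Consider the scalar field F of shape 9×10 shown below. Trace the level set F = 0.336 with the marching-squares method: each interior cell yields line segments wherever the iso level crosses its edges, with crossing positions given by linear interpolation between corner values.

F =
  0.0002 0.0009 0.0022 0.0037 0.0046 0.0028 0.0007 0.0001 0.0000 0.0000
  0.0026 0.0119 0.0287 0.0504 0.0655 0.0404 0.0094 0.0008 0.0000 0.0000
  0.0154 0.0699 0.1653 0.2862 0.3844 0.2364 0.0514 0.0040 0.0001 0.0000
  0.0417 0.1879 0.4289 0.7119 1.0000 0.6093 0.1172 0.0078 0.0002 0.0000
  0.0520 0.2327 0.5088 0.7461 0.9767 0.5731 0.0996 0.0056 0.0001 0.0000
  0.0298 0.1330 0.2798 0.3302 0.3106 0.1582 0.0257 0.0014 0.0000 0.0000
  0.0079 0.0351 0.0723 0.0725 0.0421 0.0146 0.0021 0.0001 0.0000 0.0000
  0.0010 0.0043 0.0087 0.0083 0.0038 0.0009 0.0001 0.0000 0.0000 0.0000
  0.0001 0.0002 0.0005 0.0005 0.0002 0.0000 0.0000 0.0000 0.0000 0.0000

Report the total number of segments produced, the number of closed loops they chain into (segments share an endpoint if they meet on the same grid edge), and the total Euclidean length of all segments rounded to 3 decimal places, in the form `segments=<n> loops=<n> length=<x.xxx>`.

cell (1,3): code 0100 → (1.848,4.000)–(2.000,3.507)
cell (1,4): code 1000 → (2.000,4.327)–(1.848,4.000)
cell (2,1): code 0100 → (2.648,2.000)–(3.000,1.615)
cell (2,2): code 1100 → (2.117,3.000)–(2.648,2.000)
cell (2,3): code 1110 → (2.000,3.507)–(2.117,3.000)
cell (2,4): code 1101 → (2.267,5.000)–(2.000,4.327)
cell (2,5): code 1000 → (3.000,5.555)–(2.267,5.000)
cell (3,1): code 0110 → (3.000,1.615)–(4.000,1.374)
cell (3,5): code 1001 → (4.000,5.501)–(3.000,5.555)
cell (4,1): code 0010 → (4.000,1.374)–(4.755,2.000)
cell (4,2): code 0011 → (4.755,2.000)–(4.986,3.000)
cell (4,3): code 0011 → (4.986,3.000)–(4.962,4.000)
cell (4,4): code 0011 → (4.962,4.000)–(4.571,5.000)
cell (4,5): code 0001 → (4.571,5.000)–(4.000,5.501)
total: 14 segments, chained into 1 closed loop(s), length Σ = 11.565011

segments=14 loops=1 length=11.565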